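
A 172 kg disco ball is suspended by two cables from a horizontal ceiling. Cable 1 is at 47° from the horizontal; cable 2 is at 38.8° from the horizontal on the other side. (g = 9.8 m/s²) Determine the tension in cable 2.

T_2 ≈ 1150 N

Weight W = 172 × 9.8 = 1686 N acts straight down.
Horizontal: T_1 cos 47° = T_2 cos 38.8°  →  T_1 = 1.143 T_2.
Vertical: T_1 sin 47° + T_2 sin 38.8° = 1686.
Substituting the horizontal relation into the vertical equation gives 1.462 T_2 = 1686, so T_2 = 1153 N.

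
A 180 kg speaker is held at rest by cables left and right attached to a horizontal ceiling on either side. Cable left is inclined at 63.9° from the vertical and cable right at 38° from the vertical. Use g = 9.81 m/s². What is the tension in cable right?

Angles from the horizontal: cable left is 90° − 63.9° = 26.1°, cable right is 90° − 38° = 52°.
Weight W = 180 × 9.81 = 1766 N acts straight down.
Horizontal: T_left cos 26.1° = T_right cos 52°  →  T_left = 0.6856 T_right.
Vertical: T_left sin 26.1° + T_right sin 52° = 1766.
Substituting the horizontal relation into the vertical equation gives 1.09 T_right = 1766, so T_right = 1621 N.

T_right ≈ 1620 N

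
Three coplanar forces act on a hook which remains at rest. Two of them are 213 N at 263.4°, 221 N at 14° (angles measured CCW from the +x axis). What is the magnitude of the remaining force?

Sum the known components: ΣF_x = 190 N, ΣF_y = -158.1 N.
For equilibrium the remaining force must supply (−ΣF_x, −ΣF_y) = (-190, 158.1) N.
Magnitude = √((-190)² + (158.1)²) = 247.2 N; direction = atan2(158.1, -190) = 140.2°.

F ≈ 247 N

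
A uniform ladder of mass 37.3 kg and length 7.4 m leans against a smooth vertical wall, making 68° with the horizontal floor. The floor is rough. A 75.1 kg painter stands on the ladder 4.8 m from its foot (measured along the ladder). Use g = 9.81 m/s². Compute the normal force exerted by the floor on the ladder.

ΣF_y = 0: N_floor = 37.3×9.81 + 75.1×9.81 = 1102.6 N.

N_floor ≈ 1100 N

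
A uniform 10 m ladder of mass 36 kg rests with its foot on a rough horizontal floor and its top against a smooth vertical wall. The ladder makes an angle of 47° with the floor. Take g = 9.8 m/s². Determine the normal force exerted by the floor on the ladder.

ΣF_y = 0: N_floor = 36×9.8 = 352.8 N.

N_floor ≈ 353 N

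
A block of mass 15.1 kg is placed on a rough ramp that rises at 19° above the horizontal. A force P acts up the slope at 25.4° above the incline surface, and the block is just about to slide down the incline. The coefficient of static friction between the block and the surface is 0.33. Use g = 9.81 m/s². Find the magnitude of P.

P ≈ 2.63 N

On the verge of sliding down the incline, friction equals μN and acts up the slope.
Perpendicular: N + P sin 25.4° = W cos 19° = 140.1 N.
Along incline: P cos 25.4° + μN = W sin 19° with W sin 19° = 48.23 N.
Solving the pair for P and N: P = 2.634 N, N = 138.9 N (and f = μN = 45.85 N).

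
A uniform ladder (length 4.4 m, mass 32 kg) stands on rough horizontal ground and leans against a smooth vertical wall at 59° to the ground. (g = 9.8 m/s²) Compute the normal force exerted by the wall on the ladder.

N_wall ≈ 94.2 N

Torques about the foot: N_wall · 4.4 sin 59° = 32×9.8×2.2 cos 59° → N_wall = 94.215 N.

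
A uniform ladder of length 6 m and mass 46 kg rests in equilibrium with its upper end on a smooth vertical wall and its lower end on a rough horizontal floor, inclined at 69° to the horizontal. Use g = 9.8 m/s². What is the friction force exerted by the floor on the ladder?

Torques about the foot: N_wall · 6 sin 69° = 46×9.8×3 cos 69° → N_wall = 86.523 N.
ΣF_x = 0: f_floor = N_wall = 86.523 N.

f ≈ 86.5 N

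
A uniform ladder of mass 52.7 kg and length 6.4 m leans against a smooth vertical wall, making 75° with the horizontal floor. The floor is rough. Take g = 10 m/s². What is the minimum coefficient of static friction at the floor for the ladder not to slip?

μ_min ≈ 0.134

ΣF_y = 0: N_floor = 52.7×10 = 527 N.
Torques about the foot: N_wall · 6.4 sin 75° = 52.7×10×3.2 cos 75° → N_wall = 70.605 N.
ΣF_x = 0: f_floor = N_wall = 70.605 N.
μ_min = f_floor / N_floor = 70.605 / 527 = 0.134.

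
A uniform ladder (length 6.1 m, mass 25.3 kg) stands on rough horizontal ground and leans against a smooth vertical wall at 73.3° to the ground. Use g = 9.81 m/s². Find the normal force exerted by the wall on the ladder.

Torques about the foot: N_wall · 6.1 sin 73.3° = 25.3×9.81×3.05 cos 73.3° → N_wall = 37.231 N.

N_wall ≈ 37.2 N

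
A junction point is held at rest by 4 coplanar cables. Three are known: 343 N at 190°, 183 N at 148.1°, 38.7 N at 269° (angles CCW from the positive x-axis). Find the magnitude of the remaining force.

F ≈ 494 N

Sum the known components: ΣF_x = -493.8 N, ΣF_y = -1.551 N.
For equilibrium the remaining force must supply (−ΣF_x, −ΣF_y) = (493.8, 1.551) N.
Magnitude = √((493.8)² + (1.551)²) = 493.8 N; direction = atan2(1.551, 493.8) = 0.2°.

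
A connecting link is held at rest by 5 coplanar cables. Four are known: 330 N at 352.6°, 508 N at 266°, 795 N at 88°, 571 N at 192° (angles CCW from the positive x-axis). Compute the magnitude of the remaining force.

F ≈ 270 N

Sum the known components: ΣF_x = -239 N, ΣF_y = 126.5 N.
For equilibrium the remaining force must supply (−ΣF_x, −ΣF_y) = (239, -126.5) N.
Magnitude = √((239)² + (-126.5)²) = 270.4 N; direction = atan2(-126.5, 239) = 332.1°.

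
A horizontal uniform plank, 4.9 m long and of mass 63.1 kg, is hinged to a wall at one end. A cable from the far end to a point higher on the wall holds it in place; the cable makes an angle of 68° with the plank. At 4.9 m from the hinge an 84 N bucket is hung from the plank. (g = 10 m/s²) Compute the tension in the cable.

T ≈ 431 N

Take torques about the hinge: T sin 68° · 4.9 = 63.1×10×2.45 + 84×4.9 = 1957.6 N·m.
So T = 1957.6 / (0.9272 × 4.9) = 430.87 N.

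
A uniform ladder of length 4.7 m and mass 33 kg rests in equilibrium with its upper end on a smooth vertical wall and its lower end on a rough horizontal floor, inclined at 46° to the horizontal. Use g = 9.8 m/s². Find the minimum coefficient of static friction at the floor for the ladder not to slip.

μ_min ≈ 0.483

ΣF_y = 0: N_floor = 33×9.8 = 323.4 N.
Torques about the foot: N_wall · 4.7 sin 46° = 33×9.8×2.35 cos 46° → N_wall = 156.15 N.
ΣF_x = 0: f_floor = N_wall = 156.15 N.
μ_min = f_floor / N_floor = 156.15 / 323.4 = 0.4828.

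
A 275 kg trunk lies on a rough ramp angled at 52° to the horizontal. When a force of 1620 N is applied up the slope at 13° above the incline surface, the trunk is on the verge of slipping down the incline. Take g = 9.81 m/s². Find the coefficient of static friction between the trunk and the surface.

On the verge of sliding down the incline, friction is at its maximum μN and acts up the slope.
Perpendicular to incline: N = W cos 52° − P sin 13° = 1661 − 364.4 = 1296 N.
Along incline: P cos 13° + μN = W sin 52° → μ = (W sin 52° − P cos 13°) / N = 0.4222.

μ ≈ 0.422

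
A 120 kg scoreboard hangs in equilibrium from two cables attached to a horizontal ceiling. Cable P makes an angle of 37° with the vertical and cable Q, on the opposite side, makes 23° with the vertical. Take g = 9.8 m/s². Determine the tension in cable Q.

T_Q ≈ 817 N

Angles from the horizontal: cable P is 90° − 37° = 53°, cable Q is 90° − 23° = 67°.
Weight W = 120 × 9.8 = 1176 N acts straight down.
Horizontal: T_P cos 53° = T_Q cos 67°  →  T_P = 0.6493 T_Q.
Vertical: T_P sin 53° + T_Q sin 67° = 1176.
Substituting the horizontal relation into the vertical equation gives 1.439 T_Q = 1176, so T_Q = 817.2 N.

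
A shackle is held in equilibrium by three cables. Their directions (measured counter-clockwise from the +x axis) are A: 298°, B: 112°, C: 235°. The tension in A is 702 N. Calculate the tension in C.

T_C ≈ 87.5 N

Resolve: ΣF_x = 702 cos 298° + T_B cos 112° + T_C cos 235° = 0.
        ΣF_y = 702 sin 298° + T_B sin 112° + T_C sin 235° = 0.
The known terms sum to (329.6, -619.8) N, so -0.3746 T_B − 0.5736 T_C = -329.6 and 0.9272 T_B − 0.8192 T_C = 619.8.
Solving simultaneously: T_B = 745.8 N, T_C = 87.49 N.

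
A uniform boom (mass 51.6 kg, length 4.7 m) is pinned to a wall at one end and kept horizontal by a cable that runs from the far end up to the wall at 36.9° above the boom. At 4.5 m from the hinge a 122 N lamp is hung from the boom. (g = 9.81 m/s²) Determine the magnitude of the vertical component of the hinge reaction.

Take torques about the hinge: T sin 36.9° · 4.7 = 51.6×9.81×2.35 + 122×4.5 = 1738.6 N·m.
So T = 1738.6 / (0.6004 × 4.7) = 616.08 N.
ΣF_y = 0: H_y = (51.6×9.81 + 122) − T sin 36.9° = 628.2 − 369.91 = 258.29 N.

|H_y| ≈ 258 N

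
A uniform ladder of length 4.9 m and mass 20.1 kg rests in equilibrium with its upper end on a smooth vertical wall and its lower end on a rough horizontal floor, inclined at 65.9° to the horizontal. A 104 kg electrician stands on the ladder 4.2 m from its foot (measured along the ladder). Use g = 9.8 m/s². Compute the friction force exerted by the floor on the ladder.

f ≈ 435 N

Torques about the foot: N_wall · 4.9 sin 65.9° = 20.1×9.8×2.45 cos 65.9° + 104×9.8×4.2 cos 65.9° → N_wall = 434.84 N.
ΣF_x = 0: f_floor = N_wall = 434.84 N.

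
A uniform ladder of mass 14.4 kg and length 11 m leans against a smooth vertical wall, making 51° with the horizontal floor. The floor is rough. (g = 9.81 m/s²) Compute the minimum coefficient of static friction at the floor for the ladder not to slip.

ΣF_y = 0: N_floor = 14.4×9.81 = 141.26 N.
Torques about the foot: N_wall · 11 sin 51° = 14.4×9.81×5.5 cos 51° → N_wall = 57.197 N.
ΣF_x = 0: f_floor = N_wall = 57.197 N.
μ_min = f_floor / N_floor = 57.197 / 141.26 = 0.4049.

μ_min ≈ 0.405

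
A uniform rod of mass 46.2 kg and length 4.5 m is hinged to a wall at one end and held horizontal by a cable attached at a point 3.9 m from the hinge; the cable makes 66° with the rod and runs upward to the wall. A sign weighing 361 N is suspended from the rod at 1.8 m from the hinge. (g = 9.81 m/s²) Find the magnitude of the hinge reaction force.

|H| ≈ 431 N

Take torques about the hinge: T sin 66° · 3.9 = 46.2×9.81×2.25 + 361×1.8 = 1669.5 N·m.
So T = 1669.5 / (0.9135 × 3.9) = 468.6 N.
ΣF_x = 0: H_x = T cos 66° = 190.6 N.
ΣF_y = 0: H_y = (46.2×9.81 + 361) − T sin 66° = 814.22 − 428.09 = 386.13 N.
|H| = √(H_x² + H_y²) = √((190.6)² + (386.13)²) = 430.61 N.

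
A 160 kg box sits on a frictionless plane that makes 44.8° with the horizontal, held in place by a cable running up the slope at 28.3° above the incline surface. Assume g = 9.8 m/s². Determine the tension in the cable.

T ≈ 1250 N

Take axes along and perpendicular to the incline. Weight components: W sin 44.8° = 1105 N down-slope, W cos 44.8° = 1113 N into the surface.
Along incline: T cos 28.3° = W sin 44.8° → T = 1255 N.
Perpendicular: N = W cos 44.8° − T sin 28.3° = 517.7 N.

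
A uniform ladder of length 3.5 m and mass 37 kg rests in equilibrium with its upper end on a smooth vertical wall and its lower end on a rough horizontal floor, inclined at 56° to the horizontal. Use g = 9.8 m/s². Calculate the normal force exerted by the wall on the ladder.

N_wall ≈ 122 N

Torques about the foot: N_wall · 3.5 sin 56° = 37×9.8×1.75 cos 56° → N_wall = 122.29 N.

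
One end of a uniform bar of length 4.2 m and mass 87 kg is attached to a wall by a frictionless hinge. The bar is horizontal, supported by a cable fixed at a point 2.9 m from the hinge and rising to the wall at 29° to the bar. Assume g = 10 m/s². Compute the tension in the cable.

T ≈ 1300 N

Take torques about the hinge: T sin 29° · 2.9 = 87×10×2.1 = 1827 N·m.
So T = 1827 / (0.4848 × 2.9) = 1299.5 N.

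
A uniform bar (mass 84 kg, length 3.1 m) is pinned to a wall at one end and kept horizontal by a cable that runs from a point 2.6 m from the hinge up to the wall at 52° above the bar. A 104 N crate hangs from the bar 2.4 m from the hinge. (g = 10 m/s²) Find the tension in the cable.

Take torques about the hinge: T sin 52° · 2.6 = 84×10×1.55 + 104×2.4 = 1551.6 N·m.
So T = 1551.6 / (0.7880 × 2.6) = 757.31 N.

T ≈ 757 N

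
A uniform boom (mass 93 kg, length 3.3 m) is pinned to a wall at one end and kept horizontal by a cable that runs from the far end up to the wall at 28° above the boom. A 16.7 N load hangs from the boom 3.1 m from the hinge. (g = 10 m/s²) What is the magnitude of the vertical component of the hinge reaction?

Take torques about the hinge: T sin 28° · 3.3 = 93×10×1.65 + 16.7×3.1 = 1586.3 N·m.
So T = 1586.3 / (0.4695 × 3.3) = 1023.9 N.
ΣF_y = 0: H_y = (93×10 + 16.7) − T sin 28° = 946.7 − 480.69 = 466.01 N.

|H_y| ≈ 466 N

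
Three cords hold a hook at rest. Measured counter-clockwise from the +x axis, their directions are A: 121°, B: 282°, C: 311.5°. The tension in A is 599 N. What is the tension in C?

Resolve: ΣF_x = 599 cos 121° + T_B cos 282° + T_C cos 311.5° = 0.
        ΣF_y = 599 sin 121° + T_B sin 282° + T_C sin 311.5° = 0.
The known terms sum to (-308.5, 513.4) N, so 0.2079 T_B + 0.6626 T_C = 308.5 and -0.9781 T_B − 0.7490 T_C = -513.4.
Solving simultaneously: T_B = 221.7 N, T_C = 396 N.

T_C ≈ 396 N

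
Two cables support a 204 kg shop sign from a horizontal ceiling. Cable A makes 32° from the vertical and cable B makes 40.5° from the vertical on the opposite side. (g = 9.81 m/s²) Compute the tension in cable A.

Angles from the horizontal: cable A is 90° − 32° = 58°, cable B is 90° − 40.5° = 49.5°.
Weight W = 204 × 9.81 = 2001 N acts straight down.
Horizontal: T_A cos 58° = T_B cos 49.5°  →  T_B = 0.816 T_A.
Vertical: T_A sin 58° + T_B sin 49.5° = 2001.
Substituting the horizontal relation into the vertical equation gives 1.469 T_A = 2001, so T_A = 1363 N.

T_A ≈ 1360 N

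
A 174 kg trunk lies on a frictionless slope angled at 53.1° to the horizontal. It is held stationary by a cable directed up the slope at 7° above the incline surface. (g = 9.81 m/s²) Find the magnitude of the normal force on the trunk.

Take axes along and perpendicular to the incline. Weight components: W sin 53.1° = 1365 N down-slope, W cos 53.1° = 1025 N into the surface.
Along incline: T cos 7° = W sin 53.1° → T = 1375 N.
Perpendicular: N = W cos 53.1° − T sin 7° = 857.3 N.

N ≈ 857 N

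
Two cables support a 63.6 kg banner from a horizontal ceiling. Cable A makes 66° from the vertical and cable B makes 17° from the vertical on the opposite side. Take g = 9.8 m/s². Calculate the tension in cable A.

Angles from the horizontal: cable A is 90° − 66° = 24°, cable B is 90° − 17° = 73°.
Weight W = 63.6 × 9.8 = 623.3 N acts straight down.
Horizontal: T_A cos 24° = T_B cos 73°  →  T_B = 3.125 T_A.
Vertical: T_A sin 24° + T_B sin 73° = 623.3.
Substituting the horizontal relation into the vertical equation gives 3.395 T_A = 623.3, so T_A = 183.6 N.

T_A ≈ 184 N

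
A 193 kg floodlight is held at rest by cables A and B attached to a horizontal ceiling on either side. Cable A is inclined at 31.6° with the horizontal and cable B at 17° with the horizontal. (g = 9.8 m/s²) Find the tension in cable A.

Weight W = 193 × 9.8 = 1891 N acts straight down.
Horizontal: T_A cos 31.6° = T_B cos 17°  →  T_B = 0.8906 T_A.
Vertical: T_A sin 31.6° + T_B sin 17° = 1891.
Substituting the horizontal relation into the vertical equation gives 0.7844 T_A = 1891, so T_A = 2411 N.

T_A ≈ 2410 N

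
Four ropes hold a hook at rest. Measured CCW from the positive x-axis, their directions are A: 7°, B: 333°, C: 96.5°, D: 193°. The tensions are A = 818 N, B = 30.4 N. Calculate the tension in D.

T_D ≈ 849 N

Resolve: ΣF_x = 818 cos 7° + 30.4 cos 333° + T_C cos 96.5° + T_D cos 193° = 0.
        ΣF_y = 818 sin 7° + 30.4 sin 333° + T_C sin 96.5° + T_D sin 193° = 0.
The known terms sum to (839, 85.89) N, so -0.1132 T_C − 0.9744 T_D = -839 and 0.9936 T_C − 0.2250 T_D = -85.89.
Solving simultaneously: T_C = 105.7 N, T_D = 848.8 N.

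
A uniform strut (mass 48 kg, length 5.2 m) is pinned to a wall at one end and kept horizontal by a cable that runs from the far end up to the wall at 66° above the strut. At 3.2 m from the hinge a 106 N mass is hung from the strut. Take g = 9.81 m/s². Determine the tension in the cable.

Take torques about the hinge: T sin 66° · 5.2 = 48×9.81×2.6 + 106×3.2 = 1563.5 N·m.
So T = 1563.5 / (0.9135 × 5.2) = 329.13 N.

T ≈ 329 N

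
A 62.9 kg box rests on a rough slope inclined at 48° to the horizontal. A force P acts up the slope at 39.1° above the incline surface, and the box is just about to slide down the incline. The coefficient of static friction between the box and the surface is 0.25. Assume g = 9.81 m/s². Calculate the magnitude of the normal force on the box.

On the verge of sliding down the incline, friction equals μN and acts up the slope.
Perpendicular: N + P sin 39.1° = W cos 48° = 412.9 N.
Along incline: P cos 39.1° + μN = W sin 48° with W sin 48° = 458.6 N.
Solving the pair for P and N: P = 574.6 N, N = 50.48 N (and f = μN = 12.62 N).

N ≈ 50.5 N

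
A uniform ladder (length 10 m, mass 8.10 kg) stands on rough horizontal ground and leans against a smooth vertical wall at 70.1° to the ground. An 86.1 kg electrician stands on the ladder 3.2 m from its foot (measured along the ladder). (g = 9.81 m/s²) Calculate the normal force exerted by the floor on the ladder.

ΣF_y = 0: N_floor = 8.10×9.81 + 86.1×9.81 = 924.1 N.

N_floor ≈ 924 N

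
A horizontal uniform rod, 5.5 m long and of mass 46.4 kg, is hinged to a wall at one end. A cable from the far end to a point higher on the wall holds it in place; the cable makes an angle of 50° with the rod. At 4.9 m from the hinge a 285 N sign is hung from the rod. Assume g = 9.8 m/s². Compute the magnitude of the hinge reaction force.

|H| ≈ 479 N

Take torques about the hinge: T sin 50° · 5.5 = 46.4×9.8×2.75 + 285×4.9 = 2647 N·m.
So T = 2647 / (0.7660 × 5.5) = 628.25 N.
ΣF_x = 0: H_x = T cos 50° = 403.83 N.
ΣF_y = 0: H_y = (46.4×9.8 + 285) − T sin 50° = 739.72 − 481.27 = 258.45 N.
|H| = √(H_x² + H_y²) = √((403.83)² + (258.45)²) = 479.46 N.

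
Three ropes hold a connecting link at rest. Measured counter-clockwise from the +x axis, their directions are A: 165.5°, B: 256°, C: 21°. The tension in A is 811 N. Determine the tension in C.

T_C ≈ 990 N

Resolve: ΣF_x = 811 cos 165.5° + T_B cos 256° + T_C cos 21° = 0.
        ΣF_y = 811 sin 165.5° + T_B sin 256° + T_C sin 21° = 0.
The known terms sum to (-785.2, 203.1) N, so -0.2419 T_B + 0.9336 T_C = 785.2 and -0.9703 T_B + 0.3584 T_C = -203.1.
Solving simultaneously: T_B = 574.9 N, T_C = 990 N.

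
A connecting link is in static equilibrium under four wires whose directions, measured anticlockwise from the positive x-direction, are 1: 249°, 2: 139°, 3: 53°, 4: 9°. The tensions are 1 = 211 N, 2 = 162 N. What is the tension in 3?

Resolve: ΣF_x = 211 cos 249° + 162 cos 139° + T_3 cos 53° + T_4 cos 9° = 0.
        ΣF_y = 211 sin 249° + 162 sin 139° + T_3 sin 53° + T_4 sin 9° = 0.
The known terms sum to (-197.9, -90.7) N, so 0.6018 T_3 + 0.9877 T_4 = 197.9 and 0.7986 T_3 + 0.1564 T_4 = 90.7.
Solving simultaneously: T_3 = 84.40 N, T_4 = 148.9 N.

T_3 ≈ 84.4 N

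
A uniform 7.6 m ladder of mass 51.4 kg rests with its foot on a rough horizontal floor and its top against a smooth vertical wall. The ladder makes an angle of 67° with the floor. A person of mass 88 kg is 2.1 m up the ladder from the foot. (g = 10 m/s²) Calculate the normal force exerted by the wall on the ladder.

Torques about the foot: N_wall · 7.6 sin 67° = 51.4×10×3.8 cos 67° + 88×10×2.1 cos 67° → N_wall = 212.3 N.

N_wall ≈ 212 N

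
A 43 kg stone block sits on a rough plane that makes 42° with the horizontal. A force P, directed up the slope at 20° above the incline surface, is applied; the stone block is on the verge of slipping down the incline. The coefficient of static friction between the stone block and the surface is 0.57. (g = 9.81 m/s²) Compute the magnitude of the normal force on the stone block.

N ≈ 266 N

On the verge of sliding down the incline, friction equals μN and acts up the slope.
Perpendicular: N + P sin 20° = W cos 42° = 313.5 N.
Along incline: P cos 20° + μN = W sin 42° with W sin 42° = 282.3 N.
Solving the pair for P and N: P = 139.1 N, N = 265.9 N (and f = μN = 151.6 N).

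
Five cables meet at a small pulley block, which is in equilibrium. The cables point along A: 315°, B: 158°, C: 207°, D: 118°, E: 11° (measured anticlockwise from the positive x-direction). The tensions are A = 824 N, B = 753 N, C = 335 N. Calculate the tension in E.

T_E ≈ 604 N

Resolve: ΣF_x = 824 cos 315° + 753 cos 158° + 335 cos 207° + T_D cos 118° + T_E cos 11° = 0.
        ΣF_y = 824 sin 315° + 753 sin 158° + 335 sin 207° + T_D sin 118° + T_E sin 11° = 0.
The known terms sum to (-414, -452.7) N, so -0.4695 T_D + 0.9816 T_E = 414 and 0.8829 T_D + 0.1908 T_E = 452.7.
Solving simultaneously: T_D = 382 N, T_E = 604.5 N.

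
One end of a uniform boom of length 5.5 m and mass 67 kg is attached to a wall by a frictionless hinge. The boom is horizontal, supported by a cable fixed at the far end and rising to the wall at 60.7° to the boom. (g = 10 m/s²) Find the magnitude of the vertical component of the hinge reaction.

|H_y| ≈ 335 N

Take torques about the hinge: T sin 60.7° · 5.5 = 67×10×2.75 = 1842.5 N·m.
So T = 1842.5 / (0.8721 × 5.5) = 384.14 N.
ΣF_y = 0: H_y = (67×10) − T sin 60.7° = 670 − 335 = 335 N.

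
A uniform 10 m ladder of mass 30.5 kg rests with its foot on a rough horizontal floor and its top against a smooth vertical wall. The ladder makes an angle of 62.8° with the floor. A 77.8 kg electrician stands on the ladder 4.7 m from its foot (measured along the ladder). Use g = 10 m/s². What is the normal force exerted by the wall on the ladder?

N_wall ≈ 266 N

Torques about the foot: N_wall · 10 sin 62.8° = 30.5×10×5 cos 62.8° + 77.8×10×4.7 cos 62.8° → N_wall = 266.3 N.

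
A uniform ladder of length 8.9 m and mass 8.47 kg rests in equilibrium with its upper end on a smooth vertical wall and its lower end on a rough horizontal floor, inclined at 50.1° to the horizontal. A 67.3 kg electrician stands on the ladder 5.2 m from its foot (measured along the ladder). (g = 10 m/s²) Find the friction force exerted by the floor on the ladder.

f ≈ 364 N

Torques about the foot: N_wall · 8.9 sin 50.1° = 8.47×10×4.45 cos 50.1° + 67.3×10×5.2 cos 50.1° → N_wall = 364.19 N.
ΣF_x = 0: f_floor = N_wall = 364.19 N.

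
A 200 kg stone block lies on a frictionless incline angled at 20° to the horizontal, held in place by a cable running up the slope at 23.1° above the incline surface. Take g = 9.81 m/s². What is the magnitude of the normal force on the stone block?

N ≈ 1560 N

Take axes along and perpendicular to the incline. Weight components: W sin 20° = 671 N down-slope, W cos 20° = 1844 N into the surface.
Along incline: T cos 23.1° = W sin 20° → T = 729.5 N.
Perpendicular: N = W cos 20° − T sin 23.1° = 1557 N.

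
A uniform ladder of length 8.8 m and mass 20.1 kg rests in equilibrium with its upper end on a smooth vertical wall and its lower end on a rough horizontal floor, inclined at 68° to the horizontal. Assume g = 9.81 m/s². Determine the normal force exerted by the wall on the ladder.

N_wall ≈ 39.8 N

Torques about the foot: N_wall · 8.8 sin 68° = 20.1×9.81×4.4 cos 68° → N_wall = 39.833 N.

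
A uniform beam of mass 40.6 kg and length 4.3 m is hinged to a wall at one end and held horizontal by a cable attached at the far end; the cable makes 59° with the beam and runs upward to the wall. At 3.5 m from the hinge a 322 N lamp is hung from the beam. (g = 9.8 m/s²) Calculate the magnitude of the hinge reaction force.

|H| ≈ 379 N

Take torques about the hinge: T sin 59° · 4.3 = 40.6×9.8×2.15 + 322×3.5 = 1982.4 N·m.
So T = 1982.4 / (0.8572 × 4.3) = 537.86 N.
ΣF_x = 0: H_x = T cos 59° = 277.02 N.
ΣF_y = 0: H_y = (40.6×9.8 + 322) − T sin 59° = 719.88 − 461.03 = 258.85 N.
|H| = √(H_x² + H_y²) = √((277.02)² + (258.85)²) = 379.13 N.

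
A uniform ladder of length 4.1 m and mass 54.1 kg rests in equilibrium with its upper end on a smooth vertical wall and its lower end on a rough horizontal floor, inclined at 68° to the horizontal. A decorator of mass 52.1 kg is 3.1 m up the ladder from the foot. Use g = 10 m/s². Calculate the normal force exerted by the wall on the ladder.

N_wall ≈ 268 N

Torques about the foot: N_wall · 4.1 sin 68° = 54.1×10×2.05 cos 68° + 52.1×10×3.1 cos 68° → N_wall = 268.45 N.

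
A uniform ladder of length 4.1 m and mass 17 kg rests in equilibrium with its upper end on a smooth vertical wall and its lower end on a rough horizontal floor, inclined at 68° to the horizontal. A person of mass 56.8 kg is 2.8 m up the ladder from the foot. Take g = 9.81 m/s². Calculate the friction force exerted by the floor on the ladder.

Torques about the foot: N_wall · 4.1 sin 68° = 17×9.81×2.05 cos 68° + 56.8×9.81×2.8 cos 68° → N_wall = 187.43 N.
ΣF_x = 0: f_floor = N_wall = 187.43 N.

f ≈ 187 N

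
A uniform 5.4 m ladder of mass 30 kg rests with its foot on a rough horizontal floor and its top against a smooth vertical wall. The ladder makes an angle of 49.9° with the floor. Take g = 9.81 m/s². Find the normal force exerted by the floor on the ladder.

ΣF_y = 0: N_floor = 30×9.81 = 294.3 N.

N_floor ≈ 294 N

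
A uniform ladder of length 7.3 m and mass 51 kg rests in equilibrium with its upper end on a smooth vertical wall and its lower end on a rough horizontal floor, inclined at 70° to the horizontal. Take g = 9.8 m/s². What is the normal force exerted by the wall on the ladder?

N_wall ≈ 91 N

Torques about the foot: N_wall · 7.3 sin 70° = 51×9.8×3.65 cos 70° → N_wall = 90.956 N.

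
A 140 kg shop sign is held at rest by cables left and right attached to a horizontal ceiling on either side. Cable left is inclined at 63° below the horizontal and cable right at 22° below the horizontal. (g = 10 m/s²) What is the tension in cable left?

Weight W = 140 × 10 = 1400 N acts straight down.
Horizontal: T_left cos 63° = T_right cos 22°  →  T_right = 0.4896 T_left.
Vertical: T_left sin 63° + T_right sin 22° = 1400.
Substituting the horizontal relation into the vertical equation gives 1.074 T_left = 1400, so T_left = 1303 N.

T_left ≈ 1300 N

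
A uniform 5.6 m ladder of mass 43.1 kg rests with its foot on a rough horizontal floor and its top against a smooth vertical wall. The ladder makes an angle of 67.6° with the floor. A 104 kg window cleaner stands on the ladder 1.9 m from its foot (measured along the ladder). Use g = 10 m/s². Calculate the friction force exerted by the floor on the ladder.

Torques about the foot: N_wall · 5.6 sin 67.6° = 43.1×10×2.8 cos 67.6° + 104×10×1.9 cos 67.6° → N_wall = 234.26 N.
ΣF_x = 0: f_floor = N_wall = 234.26 N.

f ≈ 234 N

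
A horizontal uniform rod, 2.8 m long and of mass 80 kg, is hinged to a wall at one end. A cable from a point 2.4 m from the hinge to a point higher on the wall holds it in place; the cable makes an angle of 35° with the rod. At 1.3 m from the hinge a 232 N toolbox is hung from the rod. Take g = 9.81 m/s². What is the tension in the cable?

T ≈ 1020 N

Take torques about the hinge: T sin 35° · 2.4 = 80×9.81×1.4 + 232×1.3 = 1400.3 N·m.
So T = 1400.3 / (0.5736 × 2.4) = 1017.2 N.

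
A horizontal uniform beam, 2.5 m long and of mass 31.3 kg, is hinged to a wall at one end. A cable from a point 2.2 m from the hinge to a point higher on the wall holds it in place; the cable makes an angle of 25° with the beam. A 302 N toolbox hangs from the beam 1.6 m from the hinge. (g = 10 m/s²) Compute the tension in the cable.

Take torques about the hinge: T sin 25° · 2.2 = 31.3×10×1.25 + 302×1.6 = 874.45 N·m.
So T = 874.45 / (0.4226 × 2.2) = 940.51 N.

T ≈ 941 N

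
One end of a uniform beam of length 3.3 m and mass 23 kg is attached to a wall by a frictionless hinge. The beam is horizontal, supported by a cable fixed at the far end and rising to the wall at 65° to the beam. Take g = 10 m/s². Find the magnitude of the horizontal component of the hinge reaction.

H_x ≈ 53.6 N

Take torques about the hinge: T sin 65° · 3.3 = 23×10×1.65 = 379.5 N·m.
So T = 379.5 / (0.9063 × 3.3) = 126.89 N.
ΣF_x = 0: H_x = T cos 65° = 53.625 N.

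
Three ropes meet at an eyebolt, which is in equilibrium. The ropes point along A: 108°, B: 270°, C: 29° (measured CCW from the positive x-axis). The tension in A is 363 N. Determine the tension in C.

Resolve: ΣF_x = 363 cos 108° + T_B cos 270° + T_C cos 29° = 0.
        ΣF_y = 363 sin 108° + T_B sin 270° + T_C sin 29° = 0.
The known terms sum to (-112.2, 345.2) N, so 0.0000 T_B + 0.8746 T_C = 112.2 and -1.0000 T_B + 0.4848 T_C = -345.2.
Solving simultaneously: T_B = 407.4 N, T_C = 128.3 N.

T_C ≈ 128 N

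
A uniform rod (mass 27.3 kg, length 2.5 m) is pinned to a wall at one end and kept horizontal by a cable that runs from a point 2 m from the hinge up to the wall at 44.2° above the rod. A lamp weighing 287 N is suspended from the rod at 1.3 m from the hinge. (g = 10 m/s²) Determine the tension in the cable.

T ≈ 512 N

Take torques about the hinge: T sin 44.2° · 2 = 27.3×10×1.25 + 287×1.3 = 714.35 N·m.
So T = 714.35 / (0.6972 × 2) = 512.32 N.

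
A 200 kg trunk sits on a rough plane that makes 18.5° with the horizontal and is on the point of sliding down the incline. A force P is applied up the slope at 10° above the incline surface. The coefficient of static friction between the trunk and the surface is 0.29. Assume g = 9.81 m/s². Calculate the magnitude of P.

P ≈ 88.8 N

On the verge of sliding down the incline, friction equals μN and acts up the slope.
Perpendicular: N + P sin 10° = W cos 18.5° = 1861 N.
Along incline: P cos 10° + μN = W sin 18.5° with W sin 18.5° = 622.6 N.
Solving the pair for P and N: P = 88.8 N, N = 1845 N (and f = μN = 535.1 N).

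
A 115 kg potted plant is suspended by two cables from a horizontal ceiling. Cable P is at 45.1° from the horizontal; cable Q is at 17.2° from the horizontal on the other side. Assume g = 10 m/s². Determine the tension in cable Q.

Weight W = 115 × 10 = 1150 N acts straight down.
Horizontal: T_P cos 45.1° = T_Q cos 17.2°  →  T_P = 1.353 T_Q.
Vertical: T_P sin 45.1° + T_Q sin 17.2° = 1150.
Substituting the horizontal relation into the vertical equation gives 1.254 T_Q = 1150, so T_Q = 916.8 N.

T_Q ≈ 917 N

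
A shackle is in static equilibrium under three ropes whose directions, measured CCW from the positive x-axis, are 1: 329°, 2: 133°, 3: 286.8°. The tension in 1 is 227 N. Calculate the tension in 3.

T_3 ≈ 142 N

Resolve: ΣF_x = 227 cos 329° + T_2 cos 133° + T_3 cos 286.8° = 0.
        ΣF_y = 227 sin 329° + T_2 sin 133° + T_3 sin 286.8° = 0.
The known terms sum to (194.6, -116.9) N, so -0.6820 T_2 + 0.2890 T_3 = -194.6 and 0.7314 T_2 − 0.9573 T_3 = 116.9.
Solving simultaneously: T_2 = 345.4 N, T_3 = 141.7 N.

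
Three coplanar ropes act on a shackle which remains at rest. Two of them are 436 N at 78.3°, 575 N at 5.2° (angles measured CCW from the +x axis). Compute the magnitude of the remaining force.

Sum the known components: ΣF_x = 661 N, ΣF_y = 479.1 N.
For equilibrium the remaining force must supply (−ΣF_x, −ΣF_y) = (-661, -479.1) N.
Magnitude = √((-661)² + (-479.1)²) = 816.4 N; direction = atan2(-479.1, -661) = 215.9°.

F ≈ 816 N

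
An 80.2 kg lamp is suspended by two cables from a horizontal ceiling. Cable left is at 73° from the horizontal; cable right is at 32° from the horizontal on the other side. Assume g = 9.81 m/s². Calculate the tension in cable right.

T_right ≈ 238 N

Weight W = 80.2 × 9.81 = 786.8 N acts straight down.
Horizontal: T_left cos 73° = T_right cos 32°  →  T_left = 2.901 T_right.
Vertical: T_left sin 73° + T_right sin 32° = 786.8.
Substituting the horizontal relation into the vertical equation gives 3.304 T_right = 786.8, so T_right = 238.1 N.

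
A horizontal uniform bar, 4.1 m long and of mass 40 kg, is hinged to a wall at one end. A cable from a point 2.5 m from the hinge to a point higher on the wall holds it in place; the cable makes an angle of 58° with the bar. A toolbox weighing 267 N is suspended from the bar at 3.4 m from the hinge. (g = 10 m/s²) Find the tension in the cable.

T ≈ 815 N

Take torques about the hinge: T sin 58° · 2.5 = 40×10×2.05 + 267×3.4 = 1727.8 N·m.
So T = 1727.8 / (0.8480 × 2.5) = 814.95 N.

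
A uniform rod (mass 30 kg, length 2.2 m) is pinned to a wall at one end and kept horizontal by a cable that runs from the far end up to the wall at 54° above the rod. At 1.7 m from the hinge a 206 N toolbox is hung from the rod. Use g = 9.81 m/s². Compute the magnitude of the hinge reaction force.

Take torques about the hinge: T sin 54° · 2.2 = 30×9.81×1.1 + 206×1.7 = 673.93 N·m.
So T = 673.93 / (0.8090 × 2.2) = 378.65 N.
ΣF_x = 0: H_x = T cos 54° = 222.56 N.
ΣF_y = 0: H_y = (30×9.81 + 206) − T sin 54° = 500.3 − 306.33 = 193.97 N.
|H| = √(H_x² + H_y²) = √((222.56)² + (193.97)²) = 295.23 N.

|H| ≈ 295 N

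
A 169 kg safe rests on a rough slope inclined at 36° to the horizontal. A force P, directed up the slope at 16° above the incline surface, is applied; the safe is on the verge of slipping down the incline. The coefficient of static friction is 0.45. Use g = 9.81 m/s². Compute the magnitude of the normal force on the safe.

On the verge of sliding down the incline, friction equals μN and acts up the slope.
Perpendicular: N + P sin 16° = W cos 36° = 1341 N.
Along incline: P cos 16° + μN = W sin 36° with W sin 36° = 974.5 N.
Solving the pair for P and N: P = 443 N, N = 1219 N (and f = μN = 548.6 N).

N ≈ 1220 N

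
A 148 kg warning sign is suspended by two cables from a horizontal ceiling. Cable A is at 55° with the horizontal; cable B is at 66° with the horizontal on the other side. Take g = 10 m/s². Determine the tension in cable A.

Weight W = 148 × 10 = 1480 N acts straight down.
Horizontal: T_A cos 55° = T_B cos 66°  →  T_B = 1.41 T_A.
Vertical: T_A sin 55° + T_B sin 66° = 1480.
Substituting the horizontal relation into the vertical equation gives 2.107 T_A = 1480, so T_A = 702.3 N.

T_A ≈ 702 N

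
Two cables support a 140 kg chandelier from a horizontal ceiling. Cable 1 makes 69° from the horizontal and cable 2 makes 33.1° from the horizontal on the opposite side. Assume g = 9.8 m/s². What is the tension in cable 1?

T_1 ≈ 1180 N

Weight W = 140 × 9.8 = 1372 N acts straight down.
Horizontal: T_1 cos 69° = T_2 cos 33.1°  →  T_2 = 0.4278 T_1.
Vertical: T_1 sin 69° + T_2 sin 33.1° = 1372.
Substituting the horizontal relation into the vertical equation gives 1.167 T_1 = 1372, so T_1 = 1175 N.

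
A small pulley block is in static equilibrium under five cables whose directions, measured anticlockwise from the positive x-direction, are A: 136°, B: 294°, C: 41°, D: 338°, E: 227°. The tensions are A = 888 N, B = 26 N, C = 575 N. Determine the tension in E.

T_E ≈ 886 N

Resolve: ΣF_x = 888 cos 136° + 26 cos 294° + 575 cos 41° + T_D cos 338° + T_E cos 227° = 0.
        ΣF_y = 888 sin 136° + 26 sin 294° + 575 sin 41° + T_D sin 338° + T_E sin 227° = 0.
The known terms sum to (-194.2, 970.3) N, so 0.9272 T_D − 0.6820 T_E = 194.2 and -0.3746 T_D − 0.7314 T_E = -970.3.
Solving simultaneously: T_D = 861 N, T_E = 885.7 N.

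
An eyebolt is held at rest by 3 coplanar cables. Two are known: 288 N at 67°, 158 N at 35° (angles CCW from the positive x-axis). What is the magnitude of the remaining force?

F ≈ 430 N

Sum the known components: ΣF_x = 242 N, ΣF_y = 355.7 N.
For equilibrium the remaining force must supply (−ΣF_x, −ΣF_y) = (-242, -355.7) N.
Magnitude = √((-242)² + (-355.7)²) = 430.2 N; direction = atan2(-355.7, -242) = 235.8°.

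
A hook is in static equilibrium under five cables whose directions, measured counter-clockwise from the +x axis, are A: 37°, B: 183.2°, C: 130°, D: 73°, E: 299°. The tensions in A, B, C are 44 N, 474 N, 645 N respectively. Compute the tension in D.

T_D ≈ 704 N

Resolve: ΣF_x = 44 cos 37° + 474 cos 183.2° + 645 cos 130° + T_D cos 73° + T_E cos 299° = 0.
        ΣF_y = 44 sin 37° + 474 sin 183.2° + 645 sin 130° + T_D sin 73° + T_E sin 299° = 0.
The known terms sum to (-852.7, 494.1) N, so 0.2924 T_D + 0.4848 T_E = 852.7 and 0.9563 T_D − 0.8746 T_E = -494.1.
Solving simultaneously: T_D = 703.8 N, T_E = 1334 N.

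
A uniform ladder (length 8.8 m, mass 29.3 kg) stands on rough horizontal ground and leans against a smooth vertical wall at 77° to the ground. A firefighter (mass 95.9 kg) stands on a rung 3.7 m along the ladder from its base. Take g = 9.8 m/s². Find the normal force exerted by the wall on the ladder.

N_wall ≈ 124 N

Torques about the foot: N_wall · 8.8 sin 77° = 29.3×9.8×4.4 cos 77° + 95.9×9.8×3.7 cos 77° → N_wall = 124.37 N.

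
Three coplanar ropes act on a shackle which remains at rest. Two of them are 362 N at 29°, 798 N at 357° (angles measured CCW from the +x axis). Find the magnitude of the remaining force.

F ≈ 1120 N

Sum the known components: ΣF_x = 1114 N, ΣF_y = 133.7 N.
For equilibrium the remaining force must supply (−ΣF_x, −ΣF_y) = (-1114, -133.7) N.
Magnitude = √((-1114)² + (-133.7)²) = 1122 N; direction = atan2(-133.7, -1114) = 186.8°.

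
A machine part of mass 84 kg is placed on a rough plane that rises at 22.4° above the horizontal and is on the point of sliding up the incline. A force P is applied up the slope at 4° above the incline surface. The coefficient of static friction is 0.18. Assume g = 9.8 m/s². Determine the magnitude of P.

P ≈ 446 N

On the verge of sliding up the incline, friction equals μN and acts down the slope.
Perpendicular: N + P sin 4° = W cos 22.4° = 761.1 N.
Along incline: P cos 4° = W sin 22.4° + μN  with W sin 22.4° = 313.7 N.
Solving the pair for P and N: P = 446.2 N, N = 730 N (and f = μN = 131.4 N).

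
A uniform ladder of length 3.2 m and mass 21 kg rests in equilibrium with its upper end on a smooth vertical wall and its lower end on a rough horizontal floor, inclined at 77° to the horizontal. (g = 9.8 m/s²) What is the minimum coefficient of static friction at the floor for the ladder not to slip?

μ_min ≈ 0.115

ΣF_y = 0: N_floor = 21×9.8 = 205.8 N.
Torques about the foot: N_wall · 3.2 sin 77° = 21×9.8×1.6 cos 77° → N_wall = 23.756 N.
ΣF_x = 0: f_floor = N_wall = 23.756 N.
μ_min = f_floor / N_floor = 23.756 / 205.8 = 0.1154.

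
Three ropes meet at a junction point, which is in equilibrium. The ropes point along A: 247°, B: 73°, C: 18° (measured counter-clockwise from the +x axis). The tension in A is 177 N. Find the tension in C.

T_C ≈ 22.6 N

Resolve: ΣF_x = 177 cos 247° + T_B cos 73° + T_C cos 18° = 0.
        ΣF_y = 177 sin 247° + T_B sin 73° + T_C sin 18° = 0.
The known terms sum to (-69.16, -162.9) N, so 0.2924 T_B + 0.9511 T_C = 69.16 and 0.9563 T_B + 0.3090 T_C = 162.9.
Solving simultaneously: T_B = 163.1 N, T_C = 22.59 N.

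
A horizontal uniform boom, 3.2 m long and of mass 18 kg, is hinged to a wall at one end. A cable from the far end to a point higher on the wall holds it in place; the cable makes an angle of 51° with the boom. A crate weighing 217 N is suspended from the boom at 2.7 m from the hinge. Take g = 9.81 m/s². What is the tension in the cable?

T ≈ 349 N

Take torques about the hinge: T sin 51° · 3.2 = 18×9.81×1.6 + 217×2.7 = 868.43 N·m.
So T = 868.43 / (0.7771 × 3.2) = 349.21 N.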